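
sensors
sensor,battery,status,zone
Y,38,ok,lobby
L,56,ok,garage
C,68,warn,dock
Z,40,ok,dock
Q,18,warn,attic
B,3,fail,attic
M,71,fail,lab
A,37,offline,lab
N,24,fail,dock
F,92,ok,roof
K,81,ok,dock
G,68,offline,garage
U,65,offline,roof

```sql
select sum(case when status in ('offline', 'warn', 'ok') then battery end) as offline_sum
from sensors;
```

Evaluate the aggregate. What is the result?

563

sensor=Y: ✓ → 38
sensor=L: ✓ → 56
sensor=C: ✓ → 68
sensor=Z: ✓ → 40
sensor=Q: ✓ → 18
sensor=B: ✗
sensor=M: ✗
sensor=A: ✓ → 37
sensor=N: ✗
sensor=F: ✓ → 92
sensor=K: ✓ → 81
sensor=G: ✓ → 68
sensor=U: ✓ → 65
offline_sum = 38 + 56 + 68 + 40 + 18 + 37 + 92 + 81 + 68 + 65 = 563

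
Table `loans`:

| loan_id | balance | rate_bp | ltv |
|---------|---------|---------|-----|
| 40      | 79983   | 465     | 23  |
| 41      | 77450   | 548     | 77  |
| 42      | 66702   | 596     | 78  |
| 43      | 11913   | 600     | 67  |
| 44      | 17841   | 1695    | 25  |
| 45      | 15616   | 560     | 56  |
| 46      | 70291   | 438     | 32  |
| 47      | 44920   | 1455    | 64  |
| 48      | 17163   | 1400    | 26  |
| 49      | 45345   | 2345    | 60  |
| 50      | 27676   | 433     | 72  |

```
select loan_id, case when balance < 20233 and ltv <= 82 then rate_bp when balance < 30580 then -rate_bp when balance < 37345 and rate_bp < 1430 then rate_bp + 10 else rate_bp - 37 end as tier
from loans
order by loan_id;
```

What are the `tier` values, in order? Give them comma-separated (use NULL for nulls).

428, 511, 559, 600, 1695, 560, 401, 1418, 1400, 2308, -433

loan_id=40: ELSE → 428
loan_id=41: ELSE → 511
loan_id=42: ELSE → 559
loan_id=43: balance < 20233 and ltv <= 82 → 600
loan_id=44: balance < 20233 and ltv <= 82 → 1695
loan_id=45: balance < 20233 and ltv <= 82 → 560
loan_id=46: ELSE → 401
loan_id=47: ELSE → 1418
loan_id=48: balance < 20233 and ltv <= 82 → 1400
loan_id=49: ELSE → 2308
loan_id=50: balance < 30580 → -433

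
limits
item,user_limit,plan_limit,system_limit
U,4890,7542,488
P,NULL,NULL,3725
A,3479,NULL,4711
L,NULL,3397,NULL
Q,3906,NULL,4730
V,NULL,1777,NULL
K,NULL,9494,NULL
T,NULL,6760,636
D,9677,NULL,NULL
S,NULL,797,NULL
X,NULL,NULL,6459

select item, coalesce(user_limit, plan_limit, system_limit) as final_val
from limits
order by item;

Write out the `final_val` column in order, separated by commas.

3479, 9677, 9494, 3397, 3725, 3906, 797, 6760, 4890, 1777, 6459

item=A: user_limit=3479 → 3479
item=D: user_limit=9677 → 9677
item=K: user_limit=NULL, plan_limit=9494 → 9494
item=L: user_limit=NULL, plan_limit=3397 → 3397
item=P: user_limit=NULL, plan_limit=NULL, system_limit=3725 → 3725
item=Q: user_limit=3906 → 3906
item=S: user_limit=NULL, plan_limit=797 → 797
item=T: user_limit=NULL, plan_limit=6760 → 6760
item=U: user_limit=4890 → 4890
item=V: user_limit=NULL, plan_limit=1777 → 1777
item=X: user_limit=NULL, plan_limit=NULL, system_limit=6459 → 6459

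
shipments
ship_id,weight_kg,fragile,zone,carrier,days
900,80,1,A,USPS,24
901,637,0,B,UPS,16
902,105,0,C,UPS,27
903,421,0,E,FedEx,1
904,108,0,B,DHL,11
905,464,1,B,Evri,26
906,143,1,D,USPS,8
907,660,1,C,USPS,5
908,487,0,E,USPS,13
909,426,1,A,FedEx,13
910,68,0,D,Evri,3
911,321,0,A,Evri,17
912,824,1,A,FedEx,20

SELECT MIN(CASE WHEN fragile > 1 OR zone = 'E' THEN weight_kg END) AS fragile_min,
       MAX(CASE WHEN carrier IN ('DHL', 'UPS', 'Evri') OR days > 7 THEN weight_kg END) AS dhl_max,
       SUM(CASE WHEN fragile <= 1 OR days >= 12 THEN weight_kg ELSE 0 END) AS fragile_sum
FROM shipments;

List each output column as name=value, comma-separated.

fragile_min=421, dhl_max=824, fragile_sum=4744

[fragile_min: fragile > 1 OR zone = 'E']
ship_id=900: ✗
ship_id=901: ✗
ship_id=902: ✗
ship_id=903: ✓ → 421
ship_id=904: ✗
ship_id=905: ✗
ship_id=906: ✗
ship_id=907: ✗
ship_id=908: ✓ → 487
ship_id=909: ✗
ship_id=910: ✗
ship_id=911: ✗
ship_id=912: ✗
fragile_min = MIN(421, 487) = 421
—
[dhl_max: carrier IN ('DHL', 'UPS', 'Evri') OR days > 7]
ship_id=900: ✓ → 80
ship_id=901: ✓ → 637
ship_id=902: ✓ → 105
ship_id=903: ✗
ship_id=904: ✓ → 108
ship_id=905: ✓ → 464
ship_id=906: ✓ → 143
ship_id=907: ✗
ship_id=908: ✓ → 487
ship_id=909: ✓ → 426
ship_id=910: ✓ → 68
ship_id=911: ✓ → 321
ship_id=912: ✓ → 824
dhl_max = MAX(80, 637, 105, 108, 464, 143, 487, 426, 68, 321, 824) = 824
—
[fragile_sum: fragile <= 1 OR days >= 12]
ship_id=900: ✓ → 80
ship_id=901: ✓ → 637
ship_id=902: ✓ → 105
ship_id=903: ✓ → 421
ship_id=904: ✓ → 108
ship_id=905: ✓ → 464
ship_id=906: ✓ → 143
ship_id=907: ✓ → 660
ship_id=908: ✓ → 487
ship_id=909: ✓ → 426
ship_id=910: ✓ → 68
ship_id=911: ✓ → 321
ship_id=912: ✓ → 824
fragile_sum = 80 + 637 + 105 + 421 + 108 + 464 + 143 + 660 + 487 + 426 + 68 + 321 + 824 = 4744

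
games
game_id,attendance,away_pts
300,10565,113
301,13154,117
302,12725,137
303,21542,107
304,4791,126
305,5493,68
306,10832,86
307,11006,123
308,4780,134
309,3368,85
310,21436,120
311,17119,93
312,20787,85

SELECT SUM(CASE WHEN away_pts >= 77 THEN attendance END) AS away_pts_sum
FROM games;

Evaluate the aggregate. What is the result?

game_id=300: ✓ → 10565
game_id=301: ✓ → 13154
game_id=302: ✓ → 12725
game_id=303: ✓ → 21542
game_id=304: ✓ → 4791
game_id=305: ✗
game_id=306: ✓ → 10832
game_id=307: ✓ → 11006
game_id=308: ✓ → 4780
game_id=309: ✓ → 3368
game_id=310: ✓ → 21436
game_id=311: ✓ → 17119
game_id=312: ✓ → 20787
away_pts_sum = 10565 + 13154 + 12725 + 21542 + 4791 + 10832 + 11006 + 4780 + 3368 + 21436 + 17119 + 20787 = 152105

152105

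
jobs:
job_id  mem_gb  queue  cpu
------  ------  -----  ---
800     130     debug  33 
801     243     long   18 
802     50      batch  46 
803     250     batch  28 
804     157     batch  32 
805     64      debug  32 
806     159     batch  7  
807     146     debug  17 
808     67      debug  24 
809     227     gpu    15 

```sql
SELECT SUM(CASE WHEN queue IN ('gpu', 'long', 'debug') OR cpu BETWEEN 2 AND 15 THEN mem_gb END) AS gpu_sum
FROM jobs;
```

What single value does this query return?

1036

job_id=800: ✓ → 130
job_id=801: ✓ → 243
job_id=802: ✗
job_id=803: ✗
job_id=804: ✗
job_id=805: ✓ → 64
job_id=806: ✓ → 159
job_id=807: ✓ → 146
job_id=808: ✓ → 67
job_id=809: ✓ → 227
gpu_sum = 130 + 243 + 64 + 159 + 146 + 67 + 227 = 1036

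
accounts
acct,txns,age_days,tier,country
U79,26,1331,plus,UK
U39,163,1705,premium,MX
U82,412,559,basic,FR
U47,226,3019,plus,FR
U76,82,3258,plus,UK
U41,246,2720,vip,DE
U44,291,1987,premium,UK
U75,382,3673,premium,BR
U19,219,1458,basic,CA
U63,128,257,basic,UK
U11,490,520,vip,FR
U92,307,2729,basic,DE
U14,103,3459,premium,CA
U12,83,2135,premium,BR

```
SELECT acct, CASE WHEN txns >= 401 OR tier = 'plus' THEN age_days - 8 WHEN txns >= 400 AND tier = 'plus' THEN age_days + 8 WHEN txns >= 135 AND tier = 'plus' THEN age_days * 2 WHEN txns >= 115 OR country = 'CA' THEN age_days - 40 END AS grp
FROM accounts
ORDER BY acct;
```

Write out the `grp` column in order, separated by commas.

512, NULL, 3419, 1418, 1665, 2680, 1947, 3011, 217, 3633, 3250, 1323, 551, 2689

acct=U11: txns >= 401 OR tier = 'plus' → 512
acct=U12: (no match → NULL) → NULL
acct=U14: txns >= 115 OR country = 'CA' → 3419
acct=U19: txns >= 115 OR country = 'CA' → 1418
acct=U39: txns >= 115 OR country = 'CA' → 1665
acct=U41: txns >= 115 OR country = 'CA' → 2680
acct=U44: txns >= 115 OR country = 'CA' → 1947
acct=U47: txns >= 401 OR tier = 'plus' → 3011
acct=U63: txns >= 115 OR country = 'CA' → 217
acct=U75: txns >= 115 OR country = 'CA' → 3633
acct=U76: txns >= 401 OR tier = 'plus' → 3250
acct=U79: txns >= 401 OR tier = 'plus' → 1323
acct=U82: txns >= 401 OR tier = 'plus' → 551
acct=U92: txns >= 115 OR country = 'CA' → 2689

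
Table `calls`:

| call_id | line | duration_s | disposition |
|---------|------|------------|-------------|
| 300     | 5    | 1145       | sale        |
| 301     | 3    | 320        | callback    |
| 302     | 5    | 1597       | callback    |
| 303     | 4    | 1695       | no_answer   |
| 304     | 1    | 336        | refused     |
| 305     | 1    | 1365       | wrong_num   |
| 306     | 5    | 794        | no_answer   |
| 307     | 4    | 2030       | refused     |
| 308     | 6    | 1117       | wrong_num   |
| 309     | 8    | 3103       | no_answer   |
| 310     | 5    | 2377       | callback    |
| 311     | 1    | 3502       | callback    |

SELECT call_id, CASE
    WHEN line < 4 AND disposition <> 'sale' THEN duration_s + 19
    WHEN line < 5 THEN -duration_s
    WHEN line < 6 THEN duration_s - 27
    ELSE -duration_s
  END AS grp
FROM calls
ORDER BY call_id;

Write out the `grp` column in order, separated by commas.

call_id=300: line < 6 → 1118
call_id=301: line < 4 AND disposition <> 'sale' → 339
call_id=302: line < 6 → 1570
call_id=303: line < 5 → -1695
call_id=304: line < 4 AND disposition <> 'sale' → 355
call_id=305: line < 4 AND disposition <> 'sale' → 1384
call_id=306: line < 6 → 767
call_id=307: line < 5 → -2030
call_id=308: ELSE → -1117
call_id=309: ELSE → -3103
call_id=310: line < 6 → 2350
call_id=311: line < 4 AND disposition <> 'sale' → 3521

1118, 339, 1570, -1695, 355, 1384, 767, -2030, -1117, -3103, 2350, 3521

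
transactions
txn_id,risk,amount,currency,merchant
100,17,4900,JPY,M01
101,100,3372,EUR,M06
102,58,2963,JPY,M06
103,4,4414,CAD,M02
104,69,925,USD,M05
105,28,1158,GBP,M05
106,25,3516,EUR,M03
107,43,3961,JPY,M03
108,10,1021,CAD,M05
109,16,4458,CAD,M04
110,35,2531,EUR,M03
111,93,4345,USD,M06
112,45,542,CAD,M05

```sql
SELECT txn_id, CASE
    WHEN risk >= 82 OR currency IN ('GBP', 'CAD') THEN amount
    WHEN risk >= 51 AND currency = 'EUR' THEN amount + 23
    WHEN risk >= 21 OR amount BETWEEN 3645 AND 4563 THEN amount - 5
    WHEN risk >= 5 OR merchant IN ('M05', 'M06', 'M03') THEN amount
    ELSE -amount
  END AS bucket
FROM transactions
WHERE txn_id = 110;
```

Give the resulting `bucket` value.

2526

txn_id = 110: risk=35, amount=2531, currency=EUR, merchant=M03.
risk >= 82 OR currency IN ('GBP', 'CAD') → false
risk >= 51 AND currency = 'EUR' → false
risk >= 21 OR amount BETWEEN 3645 AND 4563 → true → 2526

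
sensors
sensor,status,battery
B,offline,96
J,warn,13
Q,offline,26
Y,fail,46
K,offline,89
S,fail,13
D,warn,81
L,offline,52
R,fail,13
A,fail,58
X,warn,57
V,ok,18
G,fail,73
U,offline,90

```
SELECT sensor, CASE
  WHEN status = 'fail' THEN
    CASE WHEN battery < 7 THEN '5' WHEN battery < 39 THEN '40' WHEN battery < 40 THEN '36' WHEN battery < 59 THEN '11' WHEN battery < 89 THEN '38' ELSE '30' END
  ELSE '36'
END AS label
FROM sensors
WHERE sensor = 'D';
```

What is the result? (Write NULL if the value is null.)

36

sensor = D: status=warn, battery=81.
status='warn' → outer ELSE → 36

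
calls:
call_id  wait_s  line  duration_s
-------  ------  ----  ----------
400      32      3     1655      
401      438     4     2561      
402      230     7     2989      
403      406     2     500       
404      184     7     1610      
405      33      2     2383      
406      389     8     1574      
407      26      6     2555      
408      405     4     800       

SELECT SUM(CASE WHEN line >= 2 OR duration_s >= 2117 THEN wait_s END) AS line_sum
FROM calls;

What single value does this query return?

2143

call_id=400: ✓ → 32
call_id=401: ✓ → 438
call_id=402: ✓ → 230
call_id=403: ✓ → 406
call_id=404: ✓ → 184
call_id=405: ✓ → 33
call_id=406: ✓ → 389
call_id=407: ✓ → 26
call_id=408: ✓ → 405
line_sum = 32 + 438 + 230 + 406 + 184 + 33 + 389 + 26 + 405 = 2143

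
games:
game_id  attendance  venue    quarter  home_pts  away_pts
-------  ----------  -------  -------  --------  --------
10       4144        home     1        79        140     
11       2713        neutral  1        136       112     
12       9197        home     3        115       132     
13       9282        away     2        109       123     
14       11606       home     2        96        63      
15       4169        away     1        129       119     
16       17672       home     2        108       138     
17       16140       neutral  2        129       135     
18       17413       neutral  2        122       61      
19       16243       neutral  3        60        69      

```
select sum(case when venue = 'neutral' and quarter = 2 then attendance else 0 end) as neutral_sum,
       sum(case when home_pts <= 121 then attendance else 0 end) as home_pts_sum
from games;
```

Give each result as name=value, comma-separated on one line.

neutral_sum=33553, home_pts_sum=68144

[neutral_sum: venue = 'neutral' and quarter = 2]
game_id=10: ✗
game_id=11: ✗
game_id=12: ✗
game_id=13: ✗
game_id=14: ✗
game_id=15: ✗
game_id=16: ✗
game_id=17: ✓ → 16140
game_id=18: ✓ → 17413
game_id=19: ✗
neutral_sum = 16140 + 17413 = 33553
—
[home_pts_sum: home_pts <= 121]
game_id=10: ✓ → 4144
game_id=11: ✗
game_id=12: ✓ → 9197
game_id=13: ✓ → 9282
game_id=14: ✓ → 11606
game_id=15: ✗
game_id=16: ✓ → 17672
game_id=17: ✗
game_id=18: ✗
game_id=19: ✓ → 16243
home_pts_sum = 4144 + 9197 + 9282 + 11606 + 17672 + 16243 = 68144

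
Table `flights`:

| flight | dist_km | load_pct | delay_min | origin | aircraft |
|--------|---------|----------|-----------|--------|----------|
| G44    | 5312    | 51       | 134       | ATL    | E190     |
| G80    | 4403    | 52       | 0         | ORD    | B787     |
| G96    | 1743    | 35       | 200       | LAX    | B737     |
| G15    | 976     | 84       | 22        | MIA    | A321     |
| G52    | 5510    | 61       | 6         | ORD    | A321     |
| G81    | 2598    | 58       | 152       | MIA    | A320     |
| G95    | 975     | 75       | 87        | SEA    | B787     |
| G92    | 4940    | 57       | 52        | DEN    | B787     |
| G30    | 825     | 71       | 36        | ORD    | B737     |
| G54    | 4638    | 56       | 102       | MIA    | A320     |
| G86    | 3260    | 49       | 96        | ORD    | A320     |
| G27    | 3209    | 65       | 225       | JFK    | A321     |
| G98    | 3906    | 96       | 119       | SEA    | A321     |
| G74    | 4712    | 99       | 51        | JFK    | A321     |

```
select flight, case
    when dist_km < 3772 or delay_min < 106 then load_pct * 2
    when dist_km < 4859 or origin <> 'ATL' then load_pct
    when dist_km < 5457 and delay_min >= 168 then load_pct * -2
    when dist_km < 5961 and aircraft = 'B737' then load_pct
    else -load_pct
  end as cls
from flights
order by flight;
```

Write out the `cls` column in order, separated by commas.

flight=G15: dist_km < 3772 or delay_min < 106 → 168
flight=G27: dist_km < 3772 or delay_min < 106 → 130
flight=G30: dist_km < 3772 or delay_min < 106 → 142
flight=G44: ELSE → -51
flight=G52: dist_km < 3772 or delay_min < 106 → 122
flight=G54: dist_km < 3772 or delay_min < 106 → 112
flight=G74: dist_km < 3772 or delay_min < 106 → 198
flight=G80: dist_km < 3772 or delay_min < 106 → 104
flight=G81: dist_km < 3772 or delay_min < 106 → 116
flight=G86: dist_km < 3772 or delay_min < 106 → 98
flight=G92: dist_km < 3772 or delay_min < 106 → 114
flight=G95: dist_km < 3772 or delay_min < 106 → 150
flight=G96: dist_km < 3772 or delay_min < 106 → 70
flight=G98: dist_km < 4859 or origin <> 'ATL' → 96

168, 130, 142, -51, 122, 112, 198, 104, 116, 98, 114, 150, 70, 96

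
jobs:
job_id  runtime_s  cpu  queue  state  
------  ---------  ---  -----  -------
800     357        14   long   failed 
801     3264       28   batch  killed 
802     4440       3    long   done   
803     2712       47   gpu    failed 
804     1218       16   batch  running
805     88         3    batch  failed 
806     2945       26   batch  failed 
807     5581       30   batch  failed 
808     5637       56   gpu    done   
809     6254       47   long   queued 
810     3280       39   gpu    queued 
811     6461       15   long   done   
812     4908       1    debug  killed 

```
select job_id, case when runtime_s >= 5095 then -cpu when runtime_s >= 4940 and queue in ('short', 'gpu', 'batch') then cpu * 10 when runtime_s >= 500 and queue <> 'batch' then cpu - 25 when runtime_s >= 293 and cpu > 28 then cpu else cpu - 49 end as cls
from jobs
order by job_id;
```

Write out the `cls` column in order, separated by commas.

job_id=800: ELSE → -35
job_id=801: ELSE → -21
job_id=802: runtime_s >= 500 and queue <> 'batch' → -22
job_id=803: runtime_s >= 500 and queue <> 'batch' → 22
job_id=804: ELSE → -33
job_id=805: ELSE → -46
job_id=806: ELSE → -23
job_id=807: runtime_s >= 5095 → -30
job_id=808: runtime_s >= 5095 → -56
job_id=809: runtime_s >= 5095 → -47
job_id=810: runtime_s >= 500 and queue <> 'batch' → 14
job_id=811: runtime_s >= 5095 → -15
job_id=812: runtime_s >= 500 and queue <> 'batch' → -24

-35, -21, -22, 22, -33, -46, -23, -30, -56, -47, 14, -15, -24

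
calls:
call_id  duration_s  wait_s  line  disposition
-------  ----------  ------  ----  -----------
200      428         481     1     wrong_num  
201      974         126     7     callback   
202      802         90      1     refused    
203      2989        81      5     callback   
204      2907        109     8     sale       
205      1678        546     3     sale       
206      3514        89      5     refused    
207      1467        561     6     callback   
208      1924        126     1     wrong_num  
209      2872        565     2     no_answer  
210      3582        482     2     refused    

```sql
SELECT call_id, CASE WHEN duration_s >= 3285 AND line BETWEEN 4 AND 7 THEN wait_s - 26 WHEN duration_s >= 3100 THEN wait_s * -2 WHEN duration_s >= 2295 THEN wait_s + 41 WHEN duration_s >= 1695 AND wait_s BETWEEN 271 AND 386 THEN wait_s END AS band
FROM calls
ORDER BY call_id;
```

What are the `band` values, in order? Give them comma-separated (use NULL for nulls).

NULL, NULL, NULL, 122, 150, NULL, 63, NULL, NULL, 606, -964

call_id=200: (no match → NULL) → NULL
call_id=201: (no match → NULL) → NULL
call_id=202: (no match → NULL) → NULL
call_id=203: duration_s >= 2295 → 122
call_id=204: duration_s >= 2295 → 150
call_id=205: (no match → NULL) → NULL
call_id=206: duration_s >= 3285 AND line BETWEEN 4 AND 7 → 63
call_id=207: (no match → NULL) → NULL
call_id=208: (no match → NULL) → NULL
call_id=209: duration_s >= 2295 → 606
call_id=210: duration_s >= 3100 → -964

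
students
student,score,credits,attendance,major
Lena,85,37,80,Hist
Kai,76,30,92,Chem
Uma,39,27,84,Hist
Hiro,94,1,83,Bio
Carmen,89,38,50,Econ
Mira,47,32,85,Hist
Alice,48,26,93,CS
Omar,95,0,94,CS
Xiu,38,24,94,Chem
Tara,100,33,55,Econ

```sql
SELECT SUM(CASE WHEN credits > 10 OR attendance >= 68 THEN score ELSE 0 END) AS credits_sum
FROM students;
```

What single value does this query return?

student=Lena: ✓ → 85
student=Kai: ✓ → 76
student=Uma: ✓ → 39
student=Hiro: ✓ → 94
student=Carmen: ✓ → 89
student=Mira: ✓ → 47
student=Alice: ✓ → 48
student=Omar: ✓ → 95
student=Xiu: ✓ → 38
student=Tara: ✓ → 100
credits_sum = 85 + 76 + 39 + 94 + 89 + 47 + 48 + 95 + 38 + 100 = 711

711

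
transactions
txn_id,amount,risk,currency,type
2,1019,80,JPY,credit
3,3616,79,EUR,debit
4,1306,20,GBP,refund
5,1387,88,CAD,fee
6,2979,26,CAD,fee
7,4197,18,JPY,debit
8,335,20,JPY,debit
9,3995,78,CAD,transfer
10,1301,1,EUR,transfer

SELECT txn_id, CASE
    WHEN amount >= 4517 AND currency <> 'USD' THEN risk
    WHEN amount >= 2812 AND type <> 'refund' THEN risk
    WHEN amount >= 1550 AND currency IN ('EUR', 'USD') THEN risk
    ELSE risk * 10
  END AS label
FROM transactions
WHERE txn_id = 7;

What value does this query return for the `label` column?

txn_id = 7: amount=4197, risk=18, currency=JPY, type=debit.
amount >= 4517 AND currency <> 'USD' → false
amount >= 2812 AND type <> 'refund' → true → 18

18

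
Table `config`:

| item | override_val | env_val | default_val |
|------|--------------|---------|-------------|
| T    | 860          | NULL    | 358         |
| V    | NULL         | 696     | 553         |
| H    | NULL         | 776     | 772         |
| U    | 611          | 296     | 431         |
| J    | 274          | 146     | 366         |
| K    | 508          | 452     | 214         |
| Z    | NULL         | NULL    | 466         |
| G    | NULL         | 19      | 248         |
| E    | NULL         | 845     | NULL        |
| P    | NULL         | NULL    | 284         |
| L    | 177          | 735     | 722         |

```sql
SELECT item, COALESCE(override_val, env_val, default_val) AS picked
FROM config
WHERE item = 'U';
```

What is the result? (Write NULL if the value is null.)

611

item = U: override_val=611, env_val=296, default_val=431.
override_val=611 → 611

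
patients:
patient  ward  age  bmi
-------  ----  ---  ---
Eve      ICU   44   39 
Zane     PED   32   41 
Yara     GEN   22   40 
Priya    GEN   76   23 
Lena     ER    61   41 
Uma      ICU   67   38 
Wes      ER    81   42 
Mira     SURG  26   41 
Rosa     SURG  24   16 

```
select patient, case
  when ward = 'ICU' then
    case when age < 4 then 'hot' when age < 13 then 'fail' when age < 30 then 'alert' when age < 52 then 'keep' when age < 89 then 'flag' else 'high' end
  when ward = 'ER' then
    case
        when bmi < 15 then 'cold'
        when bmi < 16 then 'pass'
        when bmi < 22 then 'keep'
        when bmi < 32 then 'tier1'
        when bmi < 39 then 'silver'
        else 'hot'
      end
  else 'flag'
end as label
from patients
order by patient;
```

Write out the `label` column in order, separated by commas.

keep, hot, flag, flag, flag, flag, hot, flag, flag

patient=Eve: ward='ICU' → inner[age < 52] → keep
patient=Lena: ward='ER' → inner[ELSE] → hot
patient=Mira: ward='SURG' → outer ELSE → flag
patient=Priya: ward='GEN' → outer ELSE → flag
patient=Rosa: ward='SURG' → outer ELSE → flag
patient=Uma: ward='ICU' → inner[age < 89] → flag
patient=Wes: ward='ER' → inner[ELSE] → hot
patient=Yara: ward='GEN' → outer ELSE → flag
patient=Zane: ward='PED' → outer ELSE → flag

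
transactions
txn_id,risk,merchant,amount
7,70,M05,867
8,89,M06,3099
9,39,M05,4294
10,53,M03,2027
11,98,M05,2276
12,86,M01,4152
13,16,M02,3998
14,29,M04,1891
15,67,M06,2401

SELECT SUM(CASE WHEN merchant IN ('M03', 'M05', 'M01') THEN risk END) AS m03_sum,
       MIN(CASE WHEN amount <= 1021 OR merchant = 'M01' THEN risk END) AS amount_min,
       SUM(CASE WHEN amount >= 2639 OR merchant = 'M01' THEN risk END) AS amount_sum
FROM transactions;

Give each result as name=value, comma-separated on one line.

m03_sum=346, amount_min=70, amount_sum=230

[m03_sum: merchant IN ('M03', 'M05', 'M01')]
txn_id=7: ✓ → 70
txn_id=8: ✗
txn_id=9: ✓ → 39
txn_id=10: ✓ → 53
txn_id=11: ✓ → 98
txn_id=12: ✓ → 86
txn_id=13: ✗
txn_id=14: ✗
txn_id=15: ✗
m03_sum = 70 + 39 + 53 + 98 + 86 = 346
—
[amount_min: amount <= 1021 OR merchant = 'M01']
txn_id=7: ✓ → 70
txn_id=8: ✗
txn_id=9: ✗
txn_id=10: ✗
txn_id=11: ✗
txn_id=12: ✓ → 86
txn_id=13: ✗
txn_id=14: ✗
txn_id=15: ✗
amount_min = MIN(70, 86) = 70
—
[amount_sum: amount >= 2639 OR merchant = 'M01']
txn_id=7: ✗
txn_id=8: ✓ → 89
txn_id=9: ✓ → 39
txn_id=10: ✗
txn_id=11: ✗
txn_id=12: ✓ → 86
txn_id=13: ✓ → 16
txn_id=14: ✗
txn_id=15: ✗
amount_sum = 89 + 39 + 86 + 16 = 230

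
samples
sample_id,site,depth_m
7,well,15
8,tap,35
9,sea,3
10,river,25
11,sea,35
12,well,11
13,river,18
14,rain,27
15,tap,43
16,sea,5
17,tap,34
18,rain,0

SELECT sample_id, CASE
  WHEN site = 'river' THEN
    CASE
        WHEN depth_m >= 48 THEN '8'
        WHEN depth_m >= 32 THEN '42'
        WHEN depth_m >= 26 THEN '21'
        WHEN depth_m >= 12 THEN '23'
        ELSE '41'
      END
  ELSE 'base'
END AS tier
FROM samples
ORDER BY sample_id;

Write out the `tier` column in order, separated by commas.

base, base, base, 23, base, base, 23, base, base, base, base, base

sample_id=7: site='well' → outer ELSE → base
sample_id=8: site='tap' → outer ELSE → base
sample_id=9: site='sea' → outer ELSE → base
sample_id=10: site='river' → inner[depth_m >= 12] → 23
sample_id=11: site='sea' → outer ELSE → base
sample_id=12: site='well' → outer ELSE → base
sample_id=13: site='river' → inner[depth_m >= 12] → 23
sample_id=14: site='rain' → outer ELSE → base
sample_id=15: site='tap' → outer ELSE → base
sample_id=16: site='sea' → outer ELSE → base
sample_id=17: site='tap' → outer ELSE → base
sample_id=18: site='rain' → outer ELSE → base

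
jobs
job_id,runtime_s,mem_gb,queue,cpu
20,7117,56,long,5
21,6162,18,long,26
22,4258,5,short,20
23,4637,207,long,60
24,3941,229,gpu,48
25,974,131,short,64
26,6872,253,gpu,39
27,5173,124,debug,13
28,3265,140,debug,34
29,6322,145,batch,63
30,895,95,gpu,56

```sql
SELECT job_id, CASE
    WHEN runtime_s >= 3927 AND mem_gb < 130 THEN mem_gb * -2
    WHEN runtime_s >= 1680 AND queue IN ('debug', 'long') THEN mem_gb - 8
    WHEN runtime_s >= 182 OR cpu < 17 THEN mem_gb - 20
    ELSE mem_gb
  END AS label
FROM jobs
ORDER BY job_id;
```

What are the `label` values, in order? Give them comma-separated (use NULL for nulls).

-112, -36, -10, 199, 209, 111, 233, -248, 132, 125, 75

job_id=20: runtime_s >= 3927 AND mem_gb < 130 → -112
job_id=21: runtime_s >= 3927 AND mem_gb < 130 → -36
job_id=22: runtime_s >= 3927 AND mem_gb < 130 → -10
job_id=23: runtime_s >= 1680 AND queue IN ('debug', 'long') → 199
job_id=24: runtime_s >= 182 OR cpu < 17 → 209
job_id=25: runtime_s >= 182 OR cpu < 17 → 111
job_id=26: runtime_s >= 182 OR cpu < 17 → 233
job_id=27: runtime_s >= 3927 AND mem_gb < 130 → -248
job_id=28: runtime_s >= 1680 AND queue IN ('debug', 'long') → 132
job_id=29: runtime_s >= 182 OR cpu < 17 → 125
job_id=30: runtime_s >= 182 OR cpu < 17 → 75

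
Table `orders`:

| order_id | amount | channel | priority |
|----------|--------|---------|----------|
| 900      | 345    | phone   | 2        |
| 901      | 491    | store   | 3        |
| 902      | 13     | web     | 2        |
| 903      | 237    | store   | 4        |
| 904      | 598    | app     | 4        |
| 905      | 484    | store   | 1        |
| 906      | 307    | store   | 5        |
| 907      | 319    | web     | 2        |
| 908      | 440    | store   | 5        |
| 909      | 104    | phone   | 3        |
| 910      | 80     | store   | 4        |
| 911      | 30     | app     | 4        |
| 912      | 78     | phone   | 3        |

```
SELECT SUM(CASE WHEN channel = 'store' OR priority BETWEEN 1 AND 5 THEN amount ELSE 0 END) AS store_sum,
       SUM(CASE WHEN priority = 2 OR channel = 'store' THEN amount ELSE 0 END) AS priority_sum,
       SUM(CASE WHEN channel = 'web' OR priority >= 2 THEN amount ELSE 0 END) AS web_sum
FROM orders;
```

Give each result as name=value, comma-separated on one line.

[store_sum: channel = 'store' OR priority BETWEEN 1 AND 5]
order_id=900: ✓ → 345
order_id=901: ✓ → 491
order_id=902: ✓ → 13
order_id=903: ✓ → 237
order_id=904: ✓ → 598
order_id=905: ✓ → 484
order_id=906: ✓ → 307
order_id=907: ✓ → 319
order_id=908: ✓ → 440
order_id=909: ✓ → 104
order_id=910: ✓ → 80
order_id=911: ✓ → 30
order_id=912: ✓ → 78
store_sum = 345 + 491 + 13 + 237 + 598 + 484 + 307 + 319 + 440 + 104 + 80 + 30 + 78 = 3526
—
[priority_sum: priority = 2 OR channel = 'store']
order_id=900: ✓ → 345
order_id=901: ✓ → 491
order_id=902: ✓ → 13
order_id=903: ✓ → 237
order_id=904: ✗
order_id=905: ✓ → 484
order_id=906: ✓ → 307
order_id=907: ✓ → 319
order_id=908: ✓ → 440
order_id=909: ✗
order_id=910: ✓ → 80
order_id=911: ✗
order_id=912: ✗
priority_sum = 345 + 491 + 13 + 237 + 484 + 307 + 319 + 440 + 80 = 2716
—
[web_sum: channel = 'web' OR priority >= 2]
order_id=900: ✓ → 345
order_id=901: ✓ → 491
order_id=902: ✓ → 13
order_id=903: ✓ → 237
order_id=904: ✓ → 598
order_id=905: ✗
order_id=906: ✓ → 307
order_id=907: ✓ → 319
order_id=908: ✓ → 440
order_id=909: ✓ → 104
order_id=910: ✓ → 80
order_id=911: ✓ → 30
order_id=912: ✓ → 78
web_sum = 345 + 491 + 13 + 237 + 598 + 307 + 319 + 440 + 104 + 80 + 30 + 78 = 3042

store_sum=3526, priority_sum=2716, web_sum=3042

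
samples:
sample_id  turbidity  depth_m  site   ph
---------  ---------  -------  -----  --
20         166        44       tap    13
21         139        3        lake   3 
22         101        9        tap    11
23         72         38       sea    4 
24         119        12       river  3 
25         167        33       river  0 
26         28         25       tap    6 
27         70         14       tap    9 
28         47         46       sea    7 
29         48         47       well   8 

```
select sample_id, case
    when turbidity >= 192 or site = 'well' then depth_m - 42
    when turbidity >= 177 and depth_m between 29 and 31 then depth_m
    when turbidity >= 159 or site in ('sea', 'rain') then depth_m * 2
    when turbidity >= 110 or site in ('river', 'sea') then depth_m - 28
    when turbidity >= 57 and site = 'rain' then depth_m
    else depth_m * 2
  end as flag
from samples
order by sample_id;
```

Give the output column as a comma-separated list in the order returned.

sample_id=20: turbidity >= 159 or site in ('sea', 'rain') → 88
sample_id=21: turbidity >= 110 or site in ('river', 'sea') → -25
sample_id=22: ELSE → 18
sample_id=23: turbidity >= 159 or site in ('sea', 'rain') → 76
sample_id=24: turbidity >= 110 or site in ('river', 'sea') → -16
sample_id=25: turbidity >= 159 or site in ('sea', 'rain') → 66
sample_id=26: ELSE → 50
sample_id=27: ELSE → 28
sample_id=28: turbidity >= 159 or site in ('sea', 'rain') → 92
sample_id=29: turbidity >= 192 or site = 'well' → 5

88, -25, 18, 76, -16, 66, 50, 28, 92, 5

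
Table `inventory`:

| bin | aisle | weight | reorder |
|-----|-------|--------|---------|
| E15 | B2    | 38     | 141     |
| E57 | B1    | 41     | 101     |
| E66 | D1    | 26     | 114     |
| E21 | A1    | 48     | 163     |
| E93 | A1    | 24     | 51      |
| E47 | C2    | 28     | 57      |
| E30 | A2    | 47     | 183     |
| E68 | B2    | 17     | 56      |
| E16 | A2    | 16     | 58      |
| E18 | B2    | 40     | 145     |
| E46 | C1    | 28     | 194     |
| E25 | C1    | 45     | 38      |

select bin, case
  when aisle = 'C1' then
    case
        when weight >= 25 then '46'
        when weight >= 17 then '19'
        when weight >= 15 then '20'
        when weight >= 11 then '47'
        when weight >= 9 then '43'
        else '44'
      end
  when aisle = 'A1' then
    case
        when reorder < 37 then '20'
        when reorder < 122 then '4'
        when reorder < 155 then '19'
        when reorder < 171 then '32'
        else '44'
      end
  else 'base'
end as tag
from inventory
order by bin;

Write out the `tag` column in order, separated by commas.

bin=E15: aisle='B2' → outer ELSE → base
bin=E16: aisle='A2' → outer ELSE → base
bin=E18: aisle='B2' → outer ELSE → base
bin=E21: aisle='A1' → inner[reorder < 171] → 32
bin=E25: aisle='C1' → inner[weight >= 25] → 46
bin=E30: aisle='A2' → outer ELSE → base
bin=E46: aisle='C1' → inner[weight >= 25] → 46
bin=E47: aisle='C2' → outer ELSE → base
bin=E57: aisle='B1' → outer ELSE → base
bin=E66: aisle='D1' → outer ELSE → base
bin=E68: aisle='B2' → outer ELSE → base
bin=E93: aisle='A1' → inner[reorder < 122] → 4

base, base, base, 32, 46, base, 46, base, base, base, base, 4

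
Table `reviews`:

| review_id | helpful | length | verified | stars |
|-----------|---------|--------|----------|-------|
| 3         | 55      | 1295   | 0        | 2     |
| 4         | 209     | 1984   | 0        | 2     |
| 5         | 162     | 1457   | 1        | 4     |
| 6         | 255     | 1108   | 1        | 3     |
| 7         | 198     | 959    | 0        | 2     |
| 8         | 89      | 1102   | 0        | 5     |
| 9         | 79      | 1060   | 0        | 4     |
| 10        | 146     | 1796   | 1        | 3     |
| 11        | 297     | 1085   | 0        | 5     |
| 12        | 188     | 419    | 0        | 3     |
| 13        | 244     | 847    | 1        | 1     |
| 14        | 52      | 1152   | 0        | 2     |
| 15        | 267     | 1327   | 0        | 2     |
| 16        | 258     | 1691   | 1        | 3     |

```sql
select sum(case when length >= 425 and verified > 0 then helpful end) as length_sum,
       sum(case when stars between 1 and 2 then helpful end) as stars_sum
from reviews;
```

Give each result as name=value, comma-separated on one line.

[length_sum: length >= 425 and verified > 0]
review_id=3: ✗
review_id=4: ✗
review_id=5: ✓ → 162
review_id=6: ✓ → 255
review_id=7: ✗
review_id=8: ✗
review_id=9: ✗
review_id=10: ✓ → 146
review_id=11: ✗
review_id=12: ✗
review_id=13: ✓ → 244
review_id=14: ✗
review_id=15: ✗
review_id=16: ✓ → 258
length_sum = 162 + 255 + 146 + 244 + 258 = 1065
—
[stars_sum: stars between 1 and 2]
review_id=3: ✓ → 55
review_id=4: ✓ → 209
review_id=5: ✗
review_id=6: ✗
review_id=7: ✓ → 198
review_id=8: ✗
review_id=9: ✗
review_id=10: ✗
review_id=11: ✗
review_id=12: ✗
review_id=13: ✓ → 244
review_id=14: ✓ → 52
review_id=15: ✓ → 267
review_id=16: ✗
stars_sum = 55 + 209 + 198 + 244 + 52 + 267 = 1025

length_sum=1065, stars_sum=1025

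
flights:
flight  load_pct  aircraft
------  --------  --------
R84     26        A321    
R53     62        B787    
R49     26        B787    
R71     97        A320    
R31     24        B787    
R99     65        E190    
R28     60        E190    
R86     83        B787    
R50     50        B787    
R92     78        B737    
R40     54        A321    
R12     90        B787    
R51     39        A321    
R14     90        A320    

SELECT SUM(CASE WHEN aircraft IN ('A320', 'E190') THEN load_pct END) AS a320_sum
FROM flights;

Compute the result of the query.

flight=R84: ✗
flight=R53: ✗
flight=R49: ✗
flight=R71: ✓ → 97
flight=R31: ✗
flight=R99: ✓ → 65
flight=R28: ✓ → 60
flight=R86: ✗
flight=R50: ✗
flight=R92: ✗
flight=R40: ✗
flight=R12: ✗
flight=R51: ✗
flight=R14: ✓ → 90
a320_sum = 97 + 65 + 60 + 90 = 312

312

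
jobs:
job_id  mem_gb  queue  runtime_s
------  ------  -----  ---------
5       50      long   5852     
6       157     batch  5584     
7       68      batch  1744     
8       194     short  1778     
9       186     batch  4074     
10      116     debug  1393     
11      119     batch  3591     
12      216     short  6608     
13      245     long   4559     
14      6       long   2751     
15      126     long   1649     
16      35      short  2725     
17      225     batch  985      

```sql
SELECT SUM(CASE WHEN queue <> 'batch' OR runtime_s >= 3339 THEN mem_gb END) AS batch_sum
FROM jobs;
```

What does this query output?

job_id=5: ✓ → 50
job_id=6: ✓ → 157
job_id=7: ✗
job_id=8: ✓ → 194
job_id=9: ✓ → 186
job_id=10: ✓ → 116
job_id=11: ✓ → 119
job_id=12: ✓ → 216
job_id=13: ✓ → 245
job_id=14: ✓ → 6
job_id=15: ✓ → 126
job_id=16: ✓ → 35
job_id=17: ✗
batch_sum = 50 + 157 + 194 + 186 + 116 + 119 + 216 + 245 + 6 + 126 + 35 = 1450

1450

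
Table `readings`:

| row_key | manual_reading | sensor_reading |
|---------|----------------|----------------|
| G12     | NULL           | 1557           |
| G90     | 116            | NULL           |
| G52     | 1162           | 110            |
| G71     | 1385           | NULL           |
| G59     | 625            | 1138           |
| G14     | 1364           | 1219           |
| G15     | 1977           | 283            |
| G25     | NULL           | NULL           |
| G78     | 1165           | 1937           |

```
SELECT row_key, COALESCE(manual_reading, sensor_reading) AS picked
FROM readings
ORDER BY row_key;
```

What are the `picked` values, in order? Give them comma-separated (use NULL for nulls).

1557, 1364, 1977, NULL, 1162, 625, 1385, 1165, 116

row_key=G12: manual_reading=NULL, sensor_reading=1557 → 1557
row_key=G14: manual_reading=1364 → 1364
row_key=G15: manual_reading=1977 → 1977
row_key=G25: manual_reading=NULL, sensor_reading=NULL (all NULL) → NULL
row_key=G52: manual_reading=1162 → 1162
row_key=G59: manual_reading=625 → 625
row_key=G71: manual_reading=1385 → 1385
row_key=G78: manual_reading=1165 → 1165
row_key=G90: manual_reading=116 → 116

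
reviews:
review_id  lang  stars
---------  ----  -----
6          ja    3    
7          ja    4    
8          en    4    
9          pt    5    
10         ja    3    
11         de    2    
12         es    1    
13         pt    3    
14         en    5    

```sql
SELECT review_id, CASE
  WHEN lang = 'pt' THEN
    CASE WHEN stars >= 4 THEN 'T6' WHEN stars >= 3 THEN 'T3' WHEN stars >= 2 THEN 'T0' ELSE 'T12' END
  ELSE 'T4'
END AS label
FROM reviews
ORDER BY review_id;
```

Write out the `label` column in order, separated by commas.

review_id=6: lang='ja' → outer ELSE → T4
review_id=7: lang='ja' → outer ELSE → T4
review_id=8: lang='en' → outer ELSE → T4
review_id=9: lang='pt' → inner[stars >= 4] → T6
review_id=10: lang='ja' → outer ELSE → T4
review_id=11: lang='de' → outer ELSE → T4
review_id=12: lang='es' → outer ELSE → T4
review_id=13: lang='pt' → inner[stars >= 3] → T3
review_id=14: lang='en' → outer ELSE → T4

T4, T4, T4, T6, T4, T4, T4, T3, T4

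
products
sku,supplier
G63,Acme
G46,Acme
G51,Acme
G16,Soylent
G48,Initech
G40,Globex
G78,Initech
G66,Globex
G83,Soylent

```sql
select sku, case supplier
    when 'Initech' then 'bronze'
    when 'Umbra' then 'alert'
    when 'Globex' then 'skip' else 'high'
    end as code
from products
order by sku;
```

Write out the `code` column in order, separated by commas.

high, skip, high, bronze, high, high, skip, bronze, high

sku=G16: ELSE → high
sku=G40: supplier='Globex' → skip
sku=G46: ELSE → high
sku=G48: supplier='Initech' → bronze
sku=G51: ELSE → high
sku=G63: ELSE → high
sku=G66: supplier='Globex' → skip
sku=G78: supplier='Initech' → bronze
sku=G83: ELSE → high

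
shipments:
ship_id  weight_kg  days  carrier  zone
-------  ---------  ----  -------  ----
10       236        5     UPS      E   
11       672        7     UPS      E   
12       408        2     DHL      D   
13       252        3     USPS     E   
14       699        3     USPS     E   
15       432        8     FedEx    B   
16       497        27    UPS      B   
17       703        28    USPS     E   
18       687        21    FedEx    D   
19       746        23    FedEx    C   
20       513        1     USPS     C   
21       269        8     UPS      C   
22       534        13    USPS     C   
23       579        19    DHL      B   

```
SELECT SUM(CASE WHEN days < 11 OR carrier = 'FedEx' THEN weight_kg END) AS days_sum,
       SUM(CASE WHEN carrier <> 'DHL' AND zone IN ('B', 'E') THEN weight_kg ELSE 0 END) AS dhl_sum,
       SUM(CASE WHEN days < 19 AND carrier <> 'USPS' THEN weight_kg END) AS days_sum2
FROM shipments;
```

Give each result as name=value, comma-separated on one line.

days_sum=4914, dhl_sum=3491, days_sum2=2017

[days_sum: days < 11 OR carrier = 'FedEx']
ship_id=10: ✓ → 236
ship_id=11: ✓ → 672
ship_id=12: ✓ → 408
ship_id=13: ✓ → 252
ship_id=14: ✓ → 699
ship_id=15: ✓ → 432
ship_id=16: ✗
ship_id=17: ✗
ship_id=18: ✓ → 687
ship_id=19: ✓ → 746
ship_id=20: ✓ → 513
ship_id=21: ✓ → 269
ship_id=22: ✗
ship_id=23: ✗
days_sum = 236 + 672 + 408 + 252 + 699 + 432 + 687 + 746 + 513 + 269 = 4914
—
[dhl_sum: carrier <> 'DHL' AND zone IN ('B', 'E')]
ship_id=10: ✓ → 236
ship_id=11: ✓ → 672
ship_id=12: ✗
ship_id=13: ✓ → 252
ship_id=14: ✓ → 699
ship_id=15: ✓ → 432
ship_id=16: ✓ → 497
ship_id=17: ✓ → 703
ship_id=18: ✗
ship_id=19: ✗
ship_id=20: ✗
ship_id=21: ✗
ship_id=22: ✗
ship_id=23: ✗
dhl_sum = 236 + 672 + 252 + 699 + 432 + 497 + 703 = 3491
—
[days_sum2: days < 19 AND carrier <> 'USPS']
ship_id=10: ✓ → 236
ship_id=11: ✓ → 672
ship_id=12: ✓ → 408
ship_id=13: ✗
ship_id=14: ✗
ship_id=15: ✓ → 432
ship_id=16: ✗
ship_id=17: ✗
ship_id=18: ✗
ship_id=19: ✗
ship_id=20: ✗
ship_id=21: ✓ → 269
ship_id=22: ✗
ship_id=23: ✗
days_sum2 = 236 + 672 + 408 + 432 + 269 = 2017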